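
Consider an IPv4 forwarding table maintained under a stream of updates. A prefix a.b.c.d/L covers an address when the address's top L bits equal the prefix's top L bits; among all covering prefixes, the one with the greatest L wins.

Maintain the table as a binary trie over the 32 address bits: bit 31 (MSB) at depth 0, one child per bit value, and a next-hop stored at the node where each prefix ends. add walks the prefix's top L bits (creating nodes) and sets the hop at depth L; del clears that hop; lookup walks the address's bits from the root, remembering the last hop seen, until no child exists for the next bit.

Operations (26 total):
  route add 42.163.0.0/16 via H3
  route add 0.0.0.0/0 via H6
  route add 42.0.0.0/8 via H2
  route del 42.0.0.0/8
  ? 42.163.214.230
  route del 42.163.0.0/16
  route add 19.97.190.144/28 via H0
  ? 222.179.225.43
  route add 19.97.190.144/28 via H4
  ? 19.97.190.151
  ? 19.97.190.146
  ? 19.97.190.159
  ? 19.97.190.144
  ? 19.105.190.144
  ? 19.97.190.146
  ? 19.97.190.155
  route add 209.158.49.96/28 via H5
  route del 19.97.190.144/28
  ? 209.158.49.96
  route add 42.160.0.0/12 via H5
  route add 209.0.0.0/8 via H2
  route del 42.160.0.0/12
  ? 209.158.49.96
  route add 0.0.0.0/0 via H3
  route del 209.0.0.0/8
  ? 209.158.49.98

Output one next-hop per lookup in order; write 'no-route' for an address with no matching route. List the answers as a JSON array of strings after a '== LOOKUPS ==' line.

Apply in order:
  add 42.163.0.0/16 -> H3 at depth 16
  add 0.0.0.0/0 -> H6 at depth 0
  add 42.0.0.0/8 -> H2 at depth 8
  - 42.0.0.0/8 clear@8
  ? 42.163.214.230  path d0:H6→d1:-→d2:-→d3:-→d4:-→d5:-→d6:-→d7:-→d8:-→d9:-→d10:-→d11:-→d12:-→d13:-→d14:-→d15:-→d16:H3  best=H3
  - 42.163.0.0/16 clear@16
  add 19.97.190.144/28 -> H0 at depth 28
  ? 222.179.225.43  path d0:H6  best=H6
  add 19.97.190.144/28 -> H4 at depth 28
  ? 19.97.190.151  path d0:H6→d1:-→d2:-→d3:-→d4:-→d5:-→d6:-→d7:-→d8:-→d9:-→d10:-→d11:-→d12:-→d13:-→d14:-→d15:-→d16:-→d17:-→d18:-→d19:-→d20:-→d21:-→d22:-→d23:-→d24:-→d25:-→d26:-→d27:-→d28:H4  best=H4
  ? 19.97.190.146  path d0:H6→d1:-→d2:-→d3:-→d4:-→d5:-→d6:-→d7:-→d8:-→d9:-→d10:-→d11:-→d12:-→d13:-→d14:-→d15:-→d16:-→d17:-→d18:-→d19:-→d20:-→d21:-→d22:-→d23:-→d24:-→d25:-→d26:-→d27:-→d28:H4  best=H4
  ? 19.97.190.159  path d0:H6→d1:-→d2:-→d3:-→d4:-→d5:-→d6:-→d7:-→d8:-→d9:-→d10:-→d11:-→d12:-→d13:-→d14:-→d15:-→d16:-→d17:-→d18:-→d19:-→d20:-→d21:-→d22:-→d23:-→d24:-→d25:-→d26:-→d27:-→d28:H4  best=H4
  ? 19.97.190.144  path d0:H6→d1:-→d2:-→d3:-→d4:-→d5:-→d6:-→d7:-→d8:-→d9:-→d10:-→d11:-→d12:-→d13:-→d14:-→d15:-→d16:-→d17:-→d18:-→d19:-→d20:-→d21:-→d22:-→d23:-→d24:-→d25:-→d26:-→d27:-→d28:H4  best=H4
  ? 19.105.190.144  path d0:H6→d1:-→d2:-→d3:-→d4:-→d5:-→d6:-→d7:-→d8:-→d9:-→d10:-→d11:-→d12:-  best=H6
  ? 19.97.190.146  path d0:H6→d1:-→d2:-→d3:-→d4:-→d5:-→d6:-→d7:-→d8:-→d9:-→d10:-→d11:-→d12:-→d13:-→d14:-→d15:-→d16:-→d17:-→d18:-→d19:-→d20:-→d21:-→d22:-→d23:-→d24:-→d25:-→d26:-→d27:-→d28:H4  best=H4
  ? 19.97.190.155  path d0:H6→d1:-→d2:-→d3:-→d4:-→d5:-→d6:-→d7:-→d8:-→d9:-→d10:-→d11:-→d12:-→d13:-→d14:-→d15:-→d16:-→d17:-→d18:-→d19:-→d20:-→d21:-→d22:-→d23:-→d24:-→d25:-→d26:-→d27:-→d28:H4  best=H4
  add 209.158.49.96/28 -> H5 at depth 28
  - 19.97.190.144/28 clear@28
  ? 209.158.49.96  path d0:H6→d1:-→d2:-→d3:-→d4:-→d5:-→d6:-→d7:-→d8:-→d9:-→d10:-→d11:-→d12:-→d13:-→d14:-→d15:-→d16:-→d17:-→d18:-→d19:-→d20:-→d21:-→d22:-→d23:-→d24:-→d25:-→d26:-→d27:-→d28:H5  best=H5
  add 42.160.0.0/12 -> H5 at depth 12
  add 209.0.0.0/8 -> H2 at depth 8
  - 42.160.0.0/12 clear@12
  ? 209.158.49.96  path d0:H6→d1:-→d2:-→d3:-→d4:-→d5:-→d6:-→d7:-→d8:H2→d9:-→d10:-→d11:-→d12:-→d13:-→d14:-→d15:-→d16:-→d17:-→d18:-→d19:-→d20:-→d21:-→d22:-→d23:-→d24:-→d25:-→d26:-→d27:-→d28:H5  best=H5
  add 0.0.0.0/0 -> H3 at depth 0
  - 209.0.0.0/8 clear@8
  ? 209.158.49.98  path d0:H3→d1:-→d2:-→d3:-→d4:-→d5:-→d6:-→d7:-→d8:-→d9:-→d10:-→d11:-→d12:-→d13:-→d14:-→d15:-→d16:-→d17:-→d18:-→d19:-→d20:-→d21:-→d22:-→d23:-→d24:-→d25:-→d26:-→d27:-→d28:H5  best=H5

== LOOKUPS ==
["H3","H6","H4","H4","H4","H4","H6","H4","H4","H5","H5","H5"]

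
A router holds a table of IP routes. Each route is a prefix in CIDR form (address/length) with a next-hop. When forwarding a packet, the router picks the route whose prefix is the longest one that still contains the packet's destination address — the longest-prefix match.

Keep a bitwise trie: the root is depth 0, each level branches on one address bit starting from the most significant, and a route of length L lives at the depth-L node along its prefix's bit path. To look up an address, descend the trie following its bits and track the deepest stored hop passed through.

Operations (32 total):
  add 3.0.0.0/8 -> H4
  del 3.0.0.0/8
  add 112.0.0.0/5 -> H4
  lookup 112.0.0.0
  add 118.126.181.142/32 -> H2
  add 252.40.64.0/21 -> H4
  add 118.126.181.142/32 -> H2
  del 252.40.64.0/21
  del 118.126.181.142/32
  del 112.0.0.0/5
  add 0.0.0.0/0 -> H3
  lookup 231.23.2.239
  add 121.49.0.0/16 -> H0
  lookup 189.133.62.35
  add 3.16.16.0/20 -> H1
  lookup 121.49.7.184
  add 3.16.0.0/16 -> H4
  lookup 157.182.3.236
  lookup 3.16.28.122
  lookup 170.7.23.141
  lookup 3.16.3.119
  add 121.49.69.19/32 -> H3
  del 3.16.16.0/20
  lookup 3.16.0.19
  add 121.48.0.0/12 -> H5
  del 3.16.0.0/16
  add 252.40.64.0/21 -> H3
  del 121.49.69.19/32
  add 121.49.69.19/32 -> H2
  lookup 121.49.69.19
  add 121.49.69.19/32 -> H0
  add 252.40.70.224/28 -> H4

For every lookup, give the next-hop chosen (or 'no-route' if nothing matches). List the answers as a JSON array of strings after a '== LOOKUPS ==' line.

Apply in order:
  + 3.0.0.0/8 (H4) depth=8
  - 3.0.0.0/8 clear@8
  + 112.0.0.0/5 (H4) depth=5
  ? 112.0.0.0  path d0:-→d1:-→d2:-→d3:-→d4:-→d5:H4  best=H4
  + 118.126.181.142/32 (H2) depth=32
  + 252.40.64.0/21 (H4) depth=21
  + 118.126.181.142/32 (H2) depth=32
  - 252.40.64.0/21 clear@21
  - 118.126.181.142/32 clear@32
  - 112.0.0.0/5 clear@5
  + 0.0.0.0/0 (H3) depth=0
  ? 231.23.2.239  path d0:H3→d1:-→d2:-→d3:-  best=H3
  + 121.49.0.0/16 (H0) depth=16
  ? 189.133.62.35  path d0:H3→d1:-  best=H3
  + 3.16.16.0/20 (H1) depth=20
  ? 121.49.7.184  path d0:H3→d1:-→d2:-→d3:-→d4:-→d5:-→d6:-→d7:-→d8:-→d9:-→d10:-→d11:-→d12:-→d13:-→d14:-→d15:-→d16:H0  best=H0
  + 3.16.0.0/16 (H4) depth=16
  ? 157.182.3.236  path d0:H3→d1:-  best=H3
  ? 3.16.28.122  path d0:H3→d1:-→d2:-→d3:-→d4:-→d5:-→d6:-→d7:-→d8:-→d9:-→d10:-→d11:-→d12:-→d13:-→d14:-→d15:-→d16:H4→d17:-→d18:-→d19:-→d20:H1  best=H1
  ? 170.7.23.141  path d0:H3→d1:-  best=H3
  ? 3.16.3.119  path d0:H3→d1:-→d2:-→d3:-→d4:-→d5:-→d6:-→d7:-→d8:-→d9:-→d10:-→d11:-→d12:-→d13:-→d14:-→d15:-→d16:H4→d17:-→d18:-→d19:-  best=H4
  + 121.49.69.19/32 (H3) depth=32
  - 3.16.16.0/20 clear@20
  ? 3.16.0.19  path d0:H3→d1:-→d2:-→d3:-→d4:-→d5:-→d6:-→d7:-→d8:-→d9:-→d10:-→d11:-→d12:-→d13:-→d14:-→d15:-→d16:H4→d17:-→d18:-→d19:-  best=H4
  + 121.48.0.0/12 (H5) depth=12
  - 3.16.0.0/16 clear@16
  + 252.40.64.0/21 (H3) depth=21
  - 121.49.69.19/32 clear@32
  + 121.49.69.19/32 (H2) depth=32
  ? 121.49.69.19  path d0:H3→d1:-→d2:-→d3:-→d4:-→d5:-→d6:-→d7:-→d8:-→d9:-→d10:-→d11:-→d12:H5→d13:-→d14:-→d15:-→d16:H0→d17:-→d18:-→d19:-→d20:-→d21:-→d22:-→d23:-→d24:-→d25:-→d26:-→d27:-→d28:-→d29:-→d30:-→d31:-→d32:H2  best=H2
  + 121.49.69.19/32 (H0) depth=32
  + 252.40.70.224/28 (H4) depth=28

== LOOKUPS ==
["H4","H3","H3","H0","H3","H1","H3","H4","H4","H2"]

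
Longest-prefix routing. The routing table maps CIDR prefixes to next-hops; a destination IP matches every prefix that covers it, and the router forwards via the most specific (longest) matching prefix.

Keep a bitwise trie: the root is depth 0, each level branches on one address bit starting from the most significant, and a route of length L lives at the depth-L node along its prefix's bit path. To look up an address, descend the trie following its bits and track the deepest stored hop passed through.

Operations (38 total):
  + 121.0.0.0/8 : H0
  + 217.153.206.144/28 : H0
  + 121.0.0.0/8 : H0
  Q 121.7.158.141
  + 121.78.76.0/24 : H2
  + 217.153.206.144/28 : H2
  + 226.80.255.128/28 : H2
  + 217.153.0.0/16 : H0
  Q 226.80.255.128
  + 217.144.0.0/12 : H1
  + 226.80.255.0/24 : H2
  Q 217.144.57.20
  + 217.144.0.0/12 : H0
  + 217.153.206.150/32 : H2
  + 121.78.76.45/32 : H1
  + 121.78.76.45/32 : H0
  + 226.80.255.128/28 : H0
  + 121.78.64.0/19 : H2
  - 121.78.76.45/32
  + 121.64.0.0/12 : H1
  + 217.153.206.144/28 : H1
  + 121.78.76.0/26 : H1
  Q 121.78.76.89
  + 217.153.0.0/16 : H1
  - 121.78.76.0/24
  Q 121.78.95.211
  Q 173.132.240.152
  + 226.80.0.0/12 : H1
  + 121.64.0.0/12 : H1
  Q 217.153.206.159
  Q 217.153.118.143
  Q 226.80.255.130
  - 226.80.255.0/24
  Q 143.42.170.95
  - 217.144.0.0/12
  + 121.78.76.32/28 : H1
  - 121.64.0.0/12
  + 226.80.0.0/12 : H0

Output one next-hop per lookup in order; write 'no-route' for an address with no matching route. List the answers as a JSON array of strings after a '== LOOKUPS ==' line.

Process each operation:
  + 121.0.0.0/8 (H0) depth=8
  + 217.153.206.144/28 (H0) depth=28
  + 121.0.0.0/8 (H0) depth=8
  ? 121.7.158.141  path d0:-→d1:-→d2:-→d3:-→d4:-→d5:-→d6:-→d7:-→d8:H0  best=H0
  + 121.78.76.0/24 (H2) depth=24
  + 217.153.206.144/28 (H2) depth=28
  + 226.80.255.128/28 (H2) depth=28
  + 217.153.0.0/16 (H0) depth=16
  ? 226.80.255.128  path d0:-→d1:-→d2:-→d3:-→d4:-→d5:-→d6:-→d7:-→d8:-→d9:-→d10:-→d11:-→d12:-→d13:-→d14:-→d15:-→d16:-→d17:-→d18:-→d19:-→d20:-→d21:-→d22:-→d23:-→d24:-→d25:-→d26:-→d27:-→d28:H2  best=H2
  + 217.144.0.0/12 (H1) depth=12
  + 226.80.255.0/24 (H2) depth=24
  ? 217.144.57.20  path d0:-→d1:-→d2:-→d3:-→d4:-→d5:-→d6:-→d7:-→d8:-→d9:-→d10:-→d11:-→d12:H1  best=H1
  + 217.144.0.0/12 (H0) depth=12
  + 217.153.206.150/32 (H2) depth=32
  + 121.78.76.45/32 (H1) depth=32
  + 121.78.76.45/32 (H0) depth=32
  + 226.80.255.128/28 (H0) depth=28
  + 121.78.64.0/19 (H2) depth=19
  - 121.78.76.45/32 clear@32
  + 121.64.0.0/12 (H1) depth=12
  + 217.153.206.144/28 (H1) depth=28
  + 121.78.76.0/26 (H1) depth=26
  ? 121.78.76.89  path d0:-→d1:-→d2:-→d3:-→d4:-→d5:-→d6:-→d7:-→d8:H0→d9:-→d10:-→d11:-→d12:H1→d13:-→d14:-→d15:-→d16:-→d17:-→d18:-→d19:H2→d20:-→d21:-→d22:-→d23:-→d24:H2→d25:-  best=H2
  + 217.153.0.0/16 (H1) depth=16
  - 121.78.76.0/24 clear@24
  ? 121.78.95.211  path d0:-→d1:-→d2:-→d3:-→d4:-→d5:-→d6:-→d7:-→d8:H0→d9:-→d10:-→d11:-→d12:H1→d13:-→d14:-→d15:-→d16:-→d17:-→d18:-→d19:H2  best=H2
  ? 173.132.240.152  path d0:-→d1:-  best=no-route
  + 226.80.0.0/12 (H1) depth=12
  + 121.64.0.0/12 (H1) depth=12
  ? 217.153.206.159  path d0:-→d1:-→d2:-→d3:-→d4:-→d5:-→d6:-→d7:-→d8:-→d9:-→d10:-→d11:-→d12:H0→d13:-→d14:-→d15:-→d16:H1→d17:-→d18:-→d19:-→d20:-→d21:-→d22:-→d23:-→d24:-→d25:-→d26:-→d27:-→d28:H1  best=H1
  ? 217.153.118.143  path d0:-→d1:-→d2:-→d3:-→d4:-→d5:-→d6:-→d7:-→d8:-→d9:-→d10:-→d11:-→d12:H0→d13:-→d14:-→d15:-→d16:H1  best=H1
  ? 226.80.255.130  path d0:-→d1:-→d2:-→d3:-→d4:-→d5:-→d6:-→d7:-→d8:-→d9:-→d10:-→d11:-→d12:H1→d13:-→d14:-→d15:-→d16:-→d17:-→d18:-→d19:-→d20:-→d21:-→d22:-→d23:-→d24:H2→d25:-→d26:-→d27:-→d28:H0  best=H0
  - 226.80.255.0/24 clear@24
  ? 143.42.170.95  path d0:-→d1:-  best=no-route
  - 217.144.0.0/12 clear@12
  + 121.78.76.32/28 (H1) depth=28
  - 121.64.0.0/12 clear@12
  + 226.80.0.0/12 (H0) depth=12

== LOOKUPS ==
["H0","H2","H1","H2","H2","no-route","H1","H1","H0","no-route"]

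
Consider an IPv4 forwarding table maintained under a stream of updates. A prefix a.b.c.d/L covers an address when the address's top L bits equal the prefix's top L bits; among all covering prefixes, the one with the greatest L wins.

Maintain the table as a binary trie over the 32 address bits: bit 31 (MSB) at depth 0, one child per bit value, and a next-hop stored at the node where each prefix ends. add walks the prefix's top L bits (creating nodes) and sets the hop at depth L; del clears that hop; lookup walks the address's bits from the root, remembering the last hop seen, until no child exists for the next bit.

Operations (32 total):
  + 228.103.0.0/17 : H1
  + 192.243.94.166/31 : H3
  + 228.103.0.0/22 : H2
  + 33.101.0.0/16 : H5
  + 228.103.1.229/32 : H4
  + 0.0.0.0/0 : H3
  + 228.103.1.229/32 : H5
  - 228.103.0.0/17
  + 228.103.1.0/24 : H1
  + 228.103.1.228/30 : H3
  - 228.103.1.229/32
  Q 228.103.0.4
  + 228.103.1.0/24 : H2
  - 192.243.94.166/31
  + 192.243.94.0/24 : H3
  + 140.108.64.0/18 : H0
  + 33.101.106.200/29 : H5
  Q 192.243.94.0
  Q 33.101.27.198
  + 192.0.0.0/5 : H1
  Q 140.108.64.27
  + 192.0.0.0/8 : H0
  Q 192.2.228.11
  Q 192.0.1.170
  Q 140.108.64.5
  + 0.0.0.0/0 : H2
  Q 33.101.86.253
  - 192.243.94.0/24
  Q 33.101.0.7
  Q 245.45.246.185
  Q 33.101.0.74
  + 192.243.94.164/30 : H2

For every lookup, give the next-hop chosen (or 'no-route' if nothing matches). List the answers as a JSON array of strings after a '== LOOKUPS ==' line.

Process each operation:
  add 228.103.0.0/17 -> H1 at depth 17
  add 192.243.94.166/31 -> H3 at depth 31
  add 228.103.0.0/22 -> H2 at depth 22
  add 33.101.0.0/16 -> H5 at depth 16
  add 228.103.1.229/32 -> H4 at depth 32
  add 0.0.0.0/0 -> H3 at depth 0
  add 228.103.1.229/32 -> H5 at depth 32
  del 228.103.0.0/17 (clear depth 17)
  add 228.103.1.0/24 -> H1 at depth 24
  add 228.103.1.228/30 -> H3 at depth 30
  del 228.103.1.229/32 (clear depth 32)
  ? 228.103.0.4  path d0:H3→d1:-→d2:-→d3:-→d4:-→d5:-→d6:-→d7:-→d8:-→d9:-→d10:-→d11:-→d12:-→d13:-→d14:-→d15:-→d16:-→d17:-→d18:-→d19:-→d20:-→d21:-→d22:H2→d23:-  best=H2
  add 228.103.1.0/24 -> H2 at depth 24
  del 192.243.94.166/31 (clear depth 31)
  add 192.243.94.0/24 -> H3 at depth 24
  add 140.108.64.0/18 -> H0 at depth 18
  add 33.101.106.200/29 -> H5 at depth 29
  ? 192.243.94.0  path d0:H3→d1:-→d2:-→d3:-→d4:-→d5:-→d6:-→d7:-→d8:-→d9:-→d10:-→d11:-→d12:-→d13:-→d14:-→d15:-→d16:-→d17:-→d18:-→d19:-→d20:-→d21:-→d22:-→d23:-→d24:H3  best=H3
  ? 33.101.27.198  path d0:H3→d1:-→d2:-→d3:-→d4:-→d5:-→d6:-→d7:-→d8:-→d9:-→d10:-→d11:-→d12:-→d13:-→d14:-→d15:-→d16:H5→d17:-  best=H5
  add 192.0.0.0/5 -> H1 at depth 5
  ? 140.108.64.27  path d0:H3→d1:-→d2:-→d3:-→d4:-→d5:-→d6:-→d7:-→d8:-→d9:-→d10:-→d11:-→d12:-→d13:-→d14:-→d15:-→d16:-→d17:-→d18:H0  best=H0
  add 192.0.0.0/8 -> H0 at depth 8
  ? 192.2.228.11  path d0:H3→d1:-→d2:-→d3:-→d4:-→d5:H1→d6:-→d7:-→d8:H0  best=H0
  ? 192.0.1.170  path d0:H3→d1:-→d2:-→d3:-→d4:-→d5:H1→d6:-→d7:-→d8:H0  best=H0
  ? 140.108.64.5  path d0:H3→d1:-→d2:-→d3:-→d4:-→d5:-→d6:-→d7:-→d8:-→d9:-→d10:-→d11:-→d12:-→d13:-→d14:-→d15:-→d16:-→d17:-→d18:H0  best=H0
  add 0.0.0.0/0 -> H2 at depth 0
  ? 33.101.86.253  path d0:H2→d1:-→d2:-→d3:-→d4:-→d5:-→d6:-→d7:-→d8:-→d9:-→d10:-→d11:-→d12:-→d13:-→d14:-→d15:-→d16:H5→d17:-→d18:-  best=H5
  del 192.243.94.0/24 (clear depth 24)
  ? 33.101.0.7  path d0:H2→d1:-→d2:-→d3:-→d4:-→d5:-→d6:-→d7:-→d8:-→d9:-→d10:-→d11:-→d12:-→d13:-→d14:-→d15:-→d16:H5→d17:-  best=H5
  ? 245.45.246.185  path d0:H2→d1:-→d2:-→d3:-  best=H2
  ? 33.101.0.74  path d0:H2→d1:-→d2:-→d3:-→d4:-→d5:-→d6:-→d7:-→d8:-→d9:-→d10:-→d11:-→d12:-→d13:-→d14:-→d15:-→d16:H5→d17:-  best=H5
  add 192.243.94.164/30 -> H2 at depth 30

== LOOKUPS ==
["H2","H3","H5","H0","H0","H0","H0","H5","H5","H2","H5"]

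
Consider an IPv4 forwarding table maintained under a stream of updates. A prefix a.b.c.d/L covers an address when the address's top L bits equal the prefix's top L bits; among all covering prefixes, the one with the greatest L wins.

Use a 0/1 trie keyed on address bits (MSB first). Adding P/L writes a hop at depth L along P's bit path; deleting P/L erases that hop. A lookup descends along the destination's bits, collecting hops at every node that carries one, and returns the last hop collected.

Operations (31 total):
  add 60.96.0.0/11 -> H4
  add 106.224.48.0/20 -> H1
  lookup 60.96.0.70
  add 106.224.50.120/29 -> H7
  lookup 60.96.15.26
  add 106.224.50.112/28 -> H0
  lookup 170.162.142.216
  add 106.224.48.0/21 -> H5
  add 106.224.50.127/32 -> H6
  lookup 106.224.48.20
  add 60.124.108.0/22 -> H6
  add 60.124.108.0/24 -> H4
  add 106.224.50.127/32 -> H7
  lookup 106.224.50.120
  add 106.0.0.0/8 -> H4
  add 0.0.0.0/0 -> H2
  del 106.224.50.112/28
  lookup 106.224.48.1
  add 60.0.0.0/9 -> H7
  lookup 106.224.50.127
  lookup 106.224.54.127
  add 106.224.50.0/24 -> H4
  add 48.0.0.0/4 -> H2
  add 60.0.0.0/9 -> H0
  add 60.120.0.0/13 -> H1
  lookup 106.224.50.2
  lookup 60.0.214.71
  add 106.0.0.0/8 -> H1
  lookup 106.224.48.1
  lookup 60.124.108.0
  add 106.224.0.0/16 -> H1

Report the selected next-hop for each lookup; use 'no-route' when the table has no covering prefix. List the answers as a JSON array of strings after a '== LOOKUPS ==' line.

Trace:
  add 60.96.0.0/11 -> H4 at depth 11
  add 106.224.48.0/20 -> H1 at depth 20
  Q 60.96.0.70: descend 00111100011 ; hops seen [H4] ; pick H4
  add 106.224.50.120/29 -> H7 at depth 29
  Q 60.96.15.26: descend 00111100011 ; hops seen [H4] ; pick H4
  add 106.224.50.112/28 -> H0 at depth 28
  Q 170.162.142.216: descend ε ; hops seen [∅] ; pick no-route
  add 106.224.48.0/21 -> H5 at depth 21
  add 106.224.50.127/32 -> H6 at depth 32
  Q 106.224.48.20: descend 0110101011100000001100 ; hops seen [H1,H5] ; pick H5
  add 60.124.108.0/22 -> H6 at depth 22
  add 60.124.108.0/24 -> H4 at depth 24
  add 106.224.50.127/32 -> H7 at depth 32
  Q 106.224.50.120: descend 01101010111000000011001001111 ; hops seen [H1,H5,H0,H7] ; pick H7
  add 106.0.0.0/8 -> H4 at depth 8
  add 0.0.0.0/0 -> H2 at depth 0
  - 106.224.50.112/28 clear@28
  Q 106.224.48.1: descend 0110101011100000001100 ; hops seen [H2,H4,H1,H5] ; pick H5
  add 60.0.0.0/9 -> H7 at depth 9
  Q 106.224.50.127: descend 01101010111000000011001001111111 ; hops seen [H2,H4,H1,H5,H7,H7] ; pick H7
  Q 106.224.54.127: descend 011010101110000000110 ; hops seen [H2,H4,H1,H5] ; pick H5
  add 106.224.50.0/24 -> H4 at depth 24
  add 48.0.0.0/4 -> H2 at depth 4
  add 60.0.0.0/9 -> H0 at depth 9
  add 60.120.0.0/13 -> H1 at depth 13
  Q 106.224.50.2: descend 0110101011100000001100100 ; hops seen [H2,H4,H1,H5,H4] ; pick H4
  Q 60.0.214.71: descend 001111000 ; hops seen [H2,H2,H0] ; pick H0
  add 106.0.0.0/8 -> H1 at depth 8
  Q 106.224.48.1: descend 0110101011100000001100 ; hops seen [H2,H1,H1,H5] ; pick H5
  Q 60.124.108.0: descend 001111000111110001101100 ; hops seen [H2,H2,H0,H4,H1,H6,H4] ; pick H4
  add 106.224.0.0/16 -> H1 at depth 16

== LOOKUPS ==
["H4","H4","no-route","H5","H7","H5","H7","H5","H4","H0","H5","H4"]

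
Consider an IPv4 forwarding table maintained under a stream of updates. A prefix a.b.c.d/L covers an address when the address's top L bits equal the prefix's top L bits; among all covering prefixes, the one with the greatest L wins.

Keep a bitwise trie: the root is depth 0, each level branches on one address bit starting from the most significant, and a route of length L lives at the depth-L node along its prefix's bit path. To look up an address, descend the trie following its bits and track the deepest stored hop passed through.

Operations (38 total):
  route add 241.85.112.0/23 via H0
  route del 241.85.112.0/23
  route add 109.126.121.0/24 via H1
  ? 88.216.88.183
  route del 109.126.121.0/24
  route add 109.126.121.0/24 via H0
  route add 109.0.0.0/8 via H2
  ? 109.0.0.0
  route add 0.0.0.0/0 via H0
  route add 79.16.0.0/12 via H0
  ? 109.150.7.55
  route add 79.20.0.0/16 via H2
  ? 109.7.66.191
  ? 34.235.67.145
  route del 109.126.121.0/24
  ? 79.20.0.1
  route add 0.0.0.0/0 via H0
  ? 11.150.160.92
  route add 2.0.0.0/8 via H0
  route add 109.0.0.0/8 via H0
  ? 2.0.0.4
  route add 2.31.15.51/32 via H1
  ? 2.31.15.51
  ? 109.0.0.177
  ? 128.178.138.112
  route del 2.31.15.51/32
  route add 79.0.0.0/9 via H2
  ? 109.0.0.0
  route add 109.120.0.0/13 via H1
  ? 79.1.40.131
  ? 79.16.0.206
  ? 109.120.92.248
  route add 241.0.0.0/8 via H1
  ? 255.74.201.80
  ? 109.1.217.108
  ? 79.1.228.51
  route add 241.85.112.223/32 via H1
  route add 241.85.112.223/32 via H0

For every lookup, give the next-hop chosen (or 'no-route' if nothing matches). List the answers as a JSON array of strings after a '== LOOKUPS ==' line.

Apply in order:
  + 241.85.112.0/23 (H0) depth=23
  del 241.85.112.0/23 (clear depth 23)
  + 109.126.121.0/24 (H1) depth=24
  ? 88.216.88.183  path d0:-→d1:-→d2:-  best=no-route
  del 109.126.121.0/24 (clear depth 24)
  + 109.126.121.0/24 (H0) depth=24
  + 109.0.0.0/8 (H2) depth=8
  ? 109.0.0.0  path d0:-→d1:-→d2:-→d3:-→d4:-→d5:-→d6:-→d7:-→d8:H2→d9:-  best=H2
  + 0.0.0.0/0 (H0) depth=0
  + 79.16.0.0/12 (H0) depth=12
  ? 109.150.7.55  path d0:H0→d1:-→d2:-→d3:-→d4:-→d5:-→d6:-→d7:-→d8:H2  best=H2
  + 79.20.0.0/16 (H2) depth=16
  ? 109.7.66.191  path d0:H0→d1:-→d2:-→d3:-→d4:-→d5:-→d6:-→d7:-→d8:H2→d9:-  best=H2
  ? 34.235.67.145  path d0:H0→d1:-  best=H0
  del 109.126.121.0/24 (clear depth 24)
  ? 79.20.0.1  path d0:H0→d1:-→d2:-→d3:-→d4:-→d5:-→d6:-→d7:-→d8:-→d9:-→d10:-→d11:-→d12:H0→d13:-→d14:-→d15:-→d16:H2  best=H2
  + 0.0.0.0/0 (H0) depth=0
  ? 11.150.160.92  path d0:H0→d1:-  best=H0
  + 2.0.0.0/8 (H0) depth=8
  + 109.0.0.0/8 (H0) depth=8
  ? 2.0.0.4  path d0:H0→d1:-→d2:-→d3:-→d4:-→d5:-→d6:-→d7:-→d8:H0  best=H0
  + 2.31.15.51/32 (H1) depth=32
  ? 2.31.15.51  path d0:H0→d1:-→d2:-→d3:-→d4:-→d5:-→d6:-→d7:-→d8:H0→d9:-→d10:-→d11:-→d12:-→d13:-→d14:-→d15:-→d16:-→d17:-→d18:-→d19:-→d20:-→d21:-→d22:-→d23:-→d24:-→d25:-→d26:-→d27:-→d28:-→d29:-→d30:-→d31:-→d32:H1  best=H1
  ? 109.0.0.177  path d0:H0→d1:-→d2:-→d3:-→d4:-→d5:-→d6:-→d7:-→d8:H0→d9:-  best=H0
  ? 128.178.138.112  path d0:H0→d1:-  best=H0
  del 2.31.15.51/32 (clear depth 32)
  + 79.0.0.0/9 (H2) depth=9
  ? 109.0.0.0  path d0:H0→d1:-→d2:-→d3:-→d4:-→d5:-→d6:-→d7:-→d8:H0→d9:-  best=H0
  + 109.120.0.0/13 (H1) depth=13
  ? 79.1.40.131  path d0:H0→d1:-→d2:-→d3:-→d4:-→d5:-→d6:-→d7:-→d8:-→d9:H2→d10:-→d11:-  best=H2
  ? 79.16.0.206  path d0:H0→d1:-→d2:-→d3:-→d4:-→d5:-→d6:-→d7:-→d8:-→d9:H2→d10:-→d11:-→d12:H0→d13:-  best=H0
  ? 109.120.92.248  path d0:H0→d1:-→d2:-→d3:-→d4:-→d5:-→d6:-→d7:-→d8:H0→d9:-→d10:-→d11:-→d12:-→d13:H1  best=H1
  + 241.0.0.0/8 (H1) depth=8
  ? 255.74.201.80  path d0:H0→d1:-→d2:-→d3:-→d4:-  best=H0
  ? 109.1.217.108  path d0:H0→d1:-→d2:-→d3:-→d4:-→d5:-→d6:-→d7:-→d8:H0→d9:-  best=H0
  ? 79.1.228.51  path d0:H0→d1:-→d2:-→d3:-→d4:-→d5:-→d6:-→d7:-→d8:-→d9:H2→d10:-→d11:-  best=H2
  + 241.85.112.223/32 (H1) depth=32
  + 241.85.112.223/32 (H0) depth=32

== LOOKUPS ==
["no-route","H2","H2","H2","H0","H2","H0","H0","H1","H0","H0","H0","H2","H0","H1","H0","H0","H2"]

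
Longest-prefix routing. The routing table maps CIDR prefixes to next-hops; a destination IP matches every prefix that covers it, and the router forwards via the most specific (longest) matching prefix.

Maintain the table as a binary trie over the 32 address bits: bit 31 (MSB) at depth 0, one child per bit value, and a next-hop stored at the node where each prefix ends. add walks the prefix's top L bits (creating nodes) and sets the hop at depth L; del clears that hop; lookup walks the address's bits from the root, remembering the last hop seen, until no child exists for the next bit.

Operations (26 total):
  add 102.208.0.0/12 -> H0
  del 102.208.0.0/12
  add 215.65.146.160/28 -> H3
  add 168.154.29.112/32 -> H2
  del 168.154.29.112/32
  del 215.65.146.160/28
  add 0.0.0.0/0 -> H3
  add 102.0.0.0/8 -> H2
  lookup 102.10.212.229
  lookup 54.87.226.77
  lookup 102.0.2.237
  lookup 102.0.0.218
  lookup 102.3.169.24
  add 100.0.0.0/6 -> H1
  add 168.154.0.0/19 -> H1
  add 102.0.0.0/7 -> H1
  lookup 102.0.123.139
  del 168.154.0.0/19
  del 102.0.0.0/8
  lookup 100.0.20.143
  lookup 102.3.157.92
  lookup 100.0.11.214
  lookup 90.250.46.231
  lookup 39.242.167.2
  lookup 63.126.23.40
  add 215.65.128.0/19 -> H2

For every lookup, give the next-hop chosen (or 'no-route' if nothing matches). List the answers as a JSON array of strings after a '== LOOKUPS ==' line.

Apply in order:
  add 102.208.0.0/12 -> H0 at depth 12
  - 102.208.0.0/12 clear@12
  add 215.65.146.160/28 -> H3 at depth 28
  add 168.154.29.112/32 -> H2 at depth 32
  - 168.154.29.112/32 clear@32
  - 215.65.146.160/28 clear@28
  add 0.0.0.0/0 -> H3 at depth 0
  add 102.0.0.0/8 -> H2 at depth 8
  ? 102.10.212.229  path d0:H3→d1:-→d2:-→d3:-→d4:-→d5:-→d6:-→d7:-→d8:H2  best=H2
  ? 54.87.226.77  path d0:H3→d1:-  best=H3
  ? 102.0.2.237  path d0:H3→d1:-→d2:-→d3:-→d4:-→d5:-→d6:-→d7:-→d8:H2  best=H2
  ? 102.0.0.218  path d0:H3→d1:-→d2:-→d3:-→d4:-→d5:-→d6:-→d7:-→d8:H2  best=H2
  ? 102.3.169.24  path d0:H3→d1:-→d2:-→d3:-→d4:-→d5:-→d6:-→d7:-→d8:H2  best=H2
  add 100.0.0.0/6 -> H1 at depth 6
  add 168.154.0.0/19 -> H1 at depth 19
  add 102.0.0.0/7 -> H1 at depth 7
  ? 102.0.123.139  path d0:H3→d1:-→d2:-→d3:-→d4:-→d5:-→d6:H1→d7:H1→d8:H2  best=H2
  - 168.154.0.0/19 clear@19
  - 102.0.0.0/8 clear@8
  ? 100.0.20.143  path d0:H3→d1:-→d2:-→d3:-→d4:-→d5:-→d6:H1  best=H1
  ? 102.3.157.92  path d0:H3→d1:-→d2:-→d3:-→d4:-→d5:-→d6:H1→d7:H1→d8:-  best=H1
  ? 100.0.11.214  path d0:H3→d1:-→d2:-→d3:-→d4:-→d5:-→d6:H1  best=H1
  ? 90.250.46.231  path d0:H3→d1:-→d2:-  best=H3
  ? 39.242.167.2  path d0:H3→d1:-  best=H3
  ? 63.126.23.40  path d0:H3→d1:-  best=H3
  add 215.65.128.0/19 -> H2 at depth 19

== LOOKUPS ==
["H2","H3","H2","H2","H2","H2","H1","H1","H1","H3","H3","H3"]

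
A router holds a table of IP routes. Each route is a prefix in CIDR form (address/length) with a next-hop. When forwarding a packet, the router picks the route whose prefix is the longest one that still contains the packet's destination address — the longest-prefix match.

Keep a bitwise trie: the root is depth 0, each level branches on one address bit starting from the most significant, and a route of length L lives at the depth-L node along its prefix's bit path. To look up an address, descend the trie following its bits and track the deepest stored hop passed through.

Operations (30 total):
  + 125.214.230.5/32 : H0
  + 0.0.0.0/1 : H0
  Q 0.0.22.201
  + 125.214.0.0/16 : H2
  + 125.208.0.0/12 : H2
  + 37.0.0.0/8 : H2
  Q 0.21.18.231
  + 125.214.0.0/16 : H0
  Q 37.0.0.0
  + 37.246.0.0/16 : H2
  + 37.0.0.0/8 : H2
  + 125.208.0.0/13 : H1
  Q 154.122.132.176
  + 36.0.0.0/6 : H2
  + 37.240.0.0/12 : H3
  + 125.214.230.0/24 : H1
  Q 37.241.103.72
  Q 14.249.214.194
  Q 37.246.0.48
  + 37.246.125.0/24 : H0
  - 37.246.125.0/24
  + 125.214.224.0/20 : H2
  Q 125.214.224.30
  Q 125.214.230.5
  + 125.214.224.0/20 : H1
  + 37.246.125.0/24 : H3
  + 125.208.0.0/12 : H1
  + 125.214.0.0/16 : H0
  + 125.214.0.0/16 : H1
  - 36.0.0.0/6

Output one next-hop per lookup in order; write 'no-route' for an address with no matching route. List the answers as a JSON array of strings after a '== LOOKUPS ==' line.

Trace:
  add 125.214.230.5/32 -> H0 at depth 32
  add 0.0.0.0/1 -> H0 at depth 1
  ? 0.0.22.201  path d0:-→d1:H0  best=H0
  add 125.214.0.0/16 -> H2 at depth 16
  add 125.208.0.0/12 -> H2 at depth 12
  add 37.0.0.0/8 -> H2 at depth 8
  ? 0.21.18.231  path d0:-→d1:H0→d2:-  best=H0
  add 125.214.0.0/16 -> H0 at depth 16
  ? 37.0.0.0  path d0:-→d1:H0→d2:-→d3:-→d4:-→d5:-→d6:-→d7:-→d8:H2  best=H2
  add 37.246.0.0/16 -> H2 at depth 16
  add 37.0.0.0/8 -> H2 at depth 8
  add 125.208.0.0/13 -> H1 at depth 13
  ? 154.122.132.176  path d0:-  best=no-route
  add 36.0.0.0/6 -> H2 at depth 6
  add 37.240.0.0/12 -> H3 at depth 12
  add 125.214.230.0/24 -> H1 at depth 24
  ? 37.241.103.72  path d0:-→d1:H0→d2:-→d3:-→d4:-→d5:-→d6:H2→d7:-→d8:H2→d9:-→d10:-→d11:-→d12:H3→d13:-  best=H3
  ? 14.249.214.194  path d0:-→d1:H0→d2:-  best=H0
  ? 37.246.0.48  path d0:-→d1:H0→d2:-→d3:-→d4:-→d5:-→d6:H2→d7:-→d8:H2→d9:-→d10:-→d11:-→d12:H3→d13:-→d14:-→d15:-→d16:H2  best=H2
  add 37.246.125.0/24 -> H0 at depth 24
  del 37.246.125.0/24 (clear depth 24)
  add 125.214.224.0/20 -> H2 at depth 20
  ? 125.214.224.30  path d0:-→d1:H0→d2:-→d3:-→d4:-→d5:-→d6:-→d7:-→d8:-→d9:-→d10:-→d11:-→d12:H2→d13:H1→d14:-→d15:-→d16:H0→d17:-→d18:-→d19:-→d20:H2→d21:-  best=H2
  ? 125.214.230.5  path d0:-→d1:H0→d2:-→d3:-→d4:-→d5:-→d6:-→d7:-→d8:-→d9:-→d10:-→d11:-→d12:H2→d13:H1→d14:-→d15:-→d16:H0→d17:-→d18:-→d19:-→d20:H2→d21:-→d22:-→d23:-→d24:H1→d25:-→d26:-→d27:-→d28:-→d29:-→d30:-→d31:-→d32:H0  best=H0
  add 125.214.224.0/20 -> H1 at depth 20
  add 37.246.125.0/24 -> H3 at depth 24
  add 125.208.0.0/12 -> H1 at depth 12
  add 125.214.0.0/16 -> H0 at depth 16
  add 125.214.0.0/16 -> H1 at depth 16
  del 36.0.0.0/6 (clear depth 6)

== LOOKUPS ==
["H0","H0","H2","no-route","H3","H0","H2","H2","H0"]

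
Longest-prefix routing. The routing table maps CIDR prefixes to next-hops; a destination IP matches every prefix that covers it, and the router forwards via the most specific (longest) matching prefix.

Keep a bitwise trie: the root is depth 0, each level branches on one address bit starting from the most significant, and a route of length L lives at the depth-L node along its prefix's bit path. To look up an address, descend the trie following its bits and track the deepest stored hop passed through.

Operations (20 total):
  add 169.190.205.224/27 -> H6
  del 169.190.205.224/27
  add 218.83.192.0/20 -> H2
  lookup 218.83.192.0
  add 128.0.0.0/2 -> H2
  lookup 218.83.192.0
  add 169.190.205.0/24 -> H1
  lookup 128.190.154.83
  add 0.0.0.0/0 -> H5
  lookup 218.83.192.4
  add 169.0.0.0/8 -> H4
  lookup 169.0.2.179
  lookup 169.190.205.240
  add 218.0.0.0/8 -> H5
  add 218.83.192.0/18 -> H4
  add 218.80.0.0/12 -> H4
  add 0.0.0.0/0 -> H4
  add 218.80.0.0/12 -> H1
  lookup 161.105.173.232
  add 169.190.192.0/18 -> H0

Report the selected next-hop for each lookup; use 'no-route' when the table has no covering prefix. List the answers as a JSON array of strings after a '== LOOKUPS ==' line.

Trace:
  add 169.190.205.224/27 -> H6 at depth 27
  - 169.190.205.224/27 clear@27
  add 218.83.192.0/20 -> H2 at depth 20
  lookup 218.83.192.0: bits 11011010010100111100 walk d0:-→d1:-→d2:-→d3:-→d4:-→d5:-→d6:-→d7:-→d8:-→d9:-→d10:-→d11:-→d12:-→d13:-→d14:-→d15:-→d16:-→d17:-→d18:-→d19:-→d20:H2 -> H2
  add 128.0.0.0/2 -> H2 at depth 2
  lookup 218.83.192.0: bits 11011010010100111100 walk d0:-→d1:-→d2:-→d3:-→d4:-→d5:-→d6:-→d7:-→d8:-→d9:-→d10:-→d11:-→d12:-→d13:-→d14:-→d15:-→d16:-→d17:-→d18:-→d19:-→d20:H2 -> H2
  add 169.190.205.0/24 -> H1 at depth 24
  lookup 128.190.154.83: bits 10 walk d0:-→d1:-→d2:H2 -> H2
  add 0.0.0.0/0 -> H5 at depth 0
  lookup 218.83.192.4: bits 11011010010100111100 walk d0:H5→d1:-→d2:-→d3:-→d4:-→d5:-→d6:-→d7:-→d8:-→d9:-→d10:-→d11:-→d12:-→d13:-→d14:-→d15:-→d16:-→d17:-→d18:-→d19:-→d20:H2 -> H2
  add 169.0.0.0/8 -> H4 at depth 8
  lookup 169.0.2.179: bits 10101001 walk d0:H5→d1:-→d2:H2→d3:-→d4:-→d5:-→d6:-→d7:-→d8:H4 -> H4
  lookup 169.190.205.240: bits 101010011011111011001101111 walk d0:H5→d1:-→d2:H2→d3:-→d4:-→d5:-→d6:-→d7:-→d8:H4→d9:-→d10:-→d11:-→d12:-→d13:-→d14:-→d15:-→d16:-→d17:-→d18:-→d19:-→d20:-→d21:-→d22:-→d23:-→d24:H1→d25:-→d26:-→d27:- -> H1
  add 218.0.0.0/8 -> H5 at depth 8
  add 218.83.192.0/18 -> H4 at depth 18
  add 218.80.0.0/12 -> H4 at depth 12
  add 0.0.0.0/0 -> H4 at depth 0
  add 218.80.0.0/12 -> H1 at depth 12
  lookup 161.105.173.232: bits 1010 walk d0:H4→d1:-→d2:H2→d3:-→d4:- -> H2
  add 169.190.192.0/18 -> H0 at depth 18

== LOOKUPS ==
["H2","H2","H2","H2","H4","H1","H2"]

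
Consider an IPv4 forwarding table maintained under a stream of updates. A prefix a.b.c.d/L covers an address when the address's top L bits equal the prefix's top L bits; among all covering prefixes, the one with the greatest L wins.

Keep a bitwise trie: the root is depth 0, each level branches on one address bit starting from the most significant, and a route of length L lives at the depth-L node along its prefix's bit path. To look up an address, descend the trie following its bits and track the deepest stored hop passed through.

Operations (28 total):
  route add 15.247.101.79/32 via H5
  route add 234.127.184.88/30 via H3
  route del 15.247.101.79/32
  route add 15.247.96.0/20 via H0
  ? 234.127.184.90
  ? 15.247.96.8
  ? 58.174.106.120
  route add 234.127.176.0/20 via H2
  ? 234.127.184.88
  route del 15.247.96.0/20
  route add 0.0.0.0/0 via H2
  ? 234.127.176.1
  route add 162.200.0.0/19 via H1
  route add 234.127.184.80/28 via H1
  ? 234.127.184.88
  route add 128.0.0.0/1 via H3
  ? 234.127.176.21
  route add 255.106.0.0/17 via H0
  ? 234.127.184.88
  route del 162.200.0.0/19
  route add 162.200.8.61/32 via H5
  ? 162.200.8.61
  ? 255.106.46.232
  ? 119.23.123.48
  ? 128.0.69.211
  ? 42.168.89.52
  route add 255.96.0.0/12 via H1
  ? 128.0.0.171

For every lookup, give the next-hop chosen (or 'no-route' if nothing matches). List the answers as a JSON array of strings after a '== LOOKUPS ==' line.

Process each operation:
  + 15.247.101.79/32 (H5) depth=32
  + 234.127.184.88/30 (H3) depth=30
  - 15.247.101.79/32 clear@32
  + 15.247.96.0/20 (H0) depth=20
  lookup 234.127.184.90: bits 111010100111111110111000010110 walk d0:-→d1:-→d2:-→d3:-→d4:-→d5:-→d6:-→d7:-→d8:-→d9:-→d10:-→d11:-→d12:-→d13:-→d14:-→d15:-→d16:-→d17:-→d18:-→d19:-→d20:-→d21:-→d22:-→d23:-→d24:-→d25:-→d26:-→d27:-→d28:-→d29:-→d30:H3 -> H3
  lookup 15.247.96.8: bits 000011111111011101100 walk d0:-→d1:-→d2:-→d3:-→d4:-→d5:-→d6:-→d7:-→d8:-→d9:-→d10:-→d11:-→d12:-→d13:-→d14:-→d15:-→d16:-→d17:-→d18:-→d19:-→d20:H0→d21:- -> H0
  lookup 58.174.106.120: bits 00 walk d0:-→d1:-→d2:- -> no-route
  + 234.127.176.0/20 (H2) depth=20
  lookup 234.127.184.88: bits 111010100111111110111000010110 walk d0:-→d1:-→d2:-→d3:-→d4:-→d5:-→d6:-→d7:-→d8:-→d9:-→d10:-→d11:-→d12:-→d13:-→d14:-→d15:-→d16:-→d17:-→d18:-→d19:-→d20:H2→d21:-→d22:-→d23:-→d24:-→d25:-→d26:-→d27:-→d28:-→d29:-→d30:H3 -> H3
  - 15.247.96.0/20 clear@20
  + 0.0.0.0/0 (H2) depth=0
  lookup 234.127.176.1: bits 11101010011111111011 walk d0:H2→d1:-→d2:-→d3:-→d4:-→d5:-→d6:-→d7:-→d8:-→d9:-→d10:-→d11:-→d12:-→d13:-→d14:-→d15:-→d16:-→d17:-→d18:-→d19:-→d20:H2 -> H2
  + 162.200.0.0/19 (H1) depth=19
  + 234.127.184.80/28 (H1) depth=28
  lookup 234.127.184.88: bits 111010100111111110111000010110 walk d0:H2→d1:-→d2:-→d3:-→d4:-→d5:-→d6:-→d7:-→d8:-→d9:-→d10:-→d11:-→d12:-→d13:-→d14:-→d15:-→d16:-→d17:-→d18:-→d19:-→d20:H2→d21:-→d22:-→d23:-→d24:-→d25:-→d26:-→d27:-→d28:H1→d29:-→d30:H3 -> H3
  + 128.0.0.0/1 (H3) depth=1
  lookup 234.127.176.21: bits 11101010011111111011 walk d0:H2→d1:H3→d2:-→d3:-→d4:-→d5:-→d6:-→d7:-→d8:-→d9:-→d10:-→d11:-→d12:-→d13:-→d14:-→d15:-→d16:-→d17:-→d18:-→d19:-→d20:H2 -> H2
  + 255.106.0.0/17 (H0) depth=17
  lookup 234.127.184.88: bits 111010100111111110111000010110 walk d0:H2→d1:H3→d2:-→d3:-→d4:-→d5:-→d6:-→d7:-→d8:-→d9:-→d10:-→d11:-→d12:-→d13:-→d14:-→d15:-→d16:-→d17:-→d18:-→d19:-→d20:H2→d21:-→d22:-→d23:-→d24:-→d25:-→d26:-→d27:-→d28:H1→d29:-→d30:H3 -> H3
  - 162.200.0.0/19 clear@19
  + 162.200.8.61/32 (H5) depth=32
  lookup 162.200.8.61: bits 10100010110010000000100000111101 walk d0:H2→d1:H3→d2:-→d3:-→d4:-→d5:-→d6:-→d7:-→d8:-→d9:-→d10:-→d11:-→d12:-→d13:-→d14:-→d15:-→d16:-→d17:-→d18:-→d19:-→d20:-→d21:-→d22:-→d23:-→d24:-→d25:-→d26:-→d27:-→d28:-→d29:-→d30:-→d31:-→d32:H5 -> H5
  lookup 255.106.46.232: bits 11111111011010100 walk d0:H2→d1:H3→d2:-→d3:-→d4:-→d5:-→d6:-→d7:-→d8:-→d9:-→d10:-→d11:-→d12:-→d13:-→d14:-→d15:-→d16:-→d17:H0 -> H0
  lookup 119.23.123.48: bits 0 walk d0:H2→d1:- -> H2
  lookup 128.0.69.211: bits 10 walk d0:H2→d1:H3→d2:- -> H3
  lookup 42.168.89.52: bits 00 walk d0:H2→d1:-→d2:- -> H2
  + 255.96.0.0/12 (H1) depth=12
  lookup 128.0.0.171: bits 10 walk d0:H2→d1:H3→d2:- -> H3

== LOOKUPS ==
["H3","H0","no-route","H3","H2","H3","H2","H3","H5","H0","H2","H3","H2","H3"]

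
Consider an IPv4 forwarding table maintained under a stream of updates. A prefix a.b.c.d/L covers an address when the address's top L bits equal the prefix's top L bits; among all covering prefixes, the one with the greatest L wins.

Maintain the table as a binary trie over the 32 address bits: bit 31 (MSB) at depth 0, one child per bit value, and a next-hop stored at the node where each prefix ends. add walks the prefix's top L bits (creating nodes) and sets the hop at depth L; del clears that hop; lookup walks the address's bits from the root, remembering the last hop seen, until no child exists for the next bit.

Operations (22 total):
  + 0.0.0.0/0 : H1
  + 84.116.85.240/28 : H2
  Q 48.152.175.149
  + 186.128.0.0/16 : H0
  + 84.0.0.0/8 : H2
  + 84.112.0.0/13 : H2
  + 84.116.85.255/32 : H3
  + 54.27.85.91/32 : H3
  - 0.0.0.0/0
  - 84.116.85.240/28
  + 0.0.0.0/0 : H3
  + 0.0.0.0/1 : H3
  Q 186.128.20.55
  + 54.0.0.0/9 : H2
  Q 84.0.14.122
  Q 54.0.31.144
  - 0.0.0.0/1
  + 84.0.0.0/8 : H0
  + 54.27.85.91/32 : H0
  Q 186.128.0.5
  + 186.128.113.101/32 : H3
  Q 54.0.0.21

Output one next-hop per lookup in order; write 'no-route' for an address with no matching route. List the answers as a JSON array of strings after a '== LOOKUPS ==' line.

Process each operation:
  add 0.0.0.0/0 -> H1 at depth 0
  add 84.116.85.240/28 -> H2 at depth 28
  ? 48.152.175.149  path d0:H1→d1:-  best=H1
  add 186.128.0.0/16 -> H0 at depth 16
  add 84.0.0.0/8 -> H2 at depth 8
  add 84.112.0.0/13 -> H2 at depth 13
  add 84.116.85.255/32 -> H3 at depth 32
  add 54.27.85.91/32 -> H3 at depth 32
  del 0.0.0.0/0 (clear depth 0)
  del 84.116.85.240/28 (clear depth 28)
  add 0.0.0.0/0 -> H3 at depth 0
  add 0.0.0.0/1 -> H3 at depth 1
  ? 186.128.20.55  path d0:H3→d1:-→d2:-→d3:-→d4:-→d5:-→d6:-→d7:-→d8:-→d9:-→d10:-→d11:-→d12:-→d13:-→d14:-→d15:-→d16:H0  best=H0
  add 54.0.0.0/9 -> H2 at depth 9
  ? 84.0.14.122  path d0:H3→d1:H3→d2:-→d3:-→d4:-→d5:-→d6:-→d7:-→d8:H2→d9:-  best=H2
  ? 54.0.31.144  path d0:H3→d1:H3→d2:-→d3:-→d4:-→d5:-→d6:-→d7:-→d8:-→d9:H2→d10:-→d11:-  best=H2
  del 0.0.0.0/1 (clear depth 1)
  add 84.0.0.0/8 -> H0 at depth 8
  add 54.27.85.91/32 -> H0 at depth 32
  ? 186.128.0.5  path d0:H3→d1:-→d2:-→d3:-→d4:-→d5:-→d6:-→d7:-→d8:-→d9:-→d10:-→d11:-→d12:-→d13:-→d14:-→d15:-→d16:H0  best=H0
  add 186.128.113.101/32 -> H3 at depth 32
  ? 54.0.0.21  path d0:H3→d1:-→d2:-→d3:-→d4:-→d5:-→d6:-→d7:-→d8:-→d9:H2→d10:-→d11:-  best=H2

== LOOKUPS ==
["H1","H0","H2","H2","H0","H2"]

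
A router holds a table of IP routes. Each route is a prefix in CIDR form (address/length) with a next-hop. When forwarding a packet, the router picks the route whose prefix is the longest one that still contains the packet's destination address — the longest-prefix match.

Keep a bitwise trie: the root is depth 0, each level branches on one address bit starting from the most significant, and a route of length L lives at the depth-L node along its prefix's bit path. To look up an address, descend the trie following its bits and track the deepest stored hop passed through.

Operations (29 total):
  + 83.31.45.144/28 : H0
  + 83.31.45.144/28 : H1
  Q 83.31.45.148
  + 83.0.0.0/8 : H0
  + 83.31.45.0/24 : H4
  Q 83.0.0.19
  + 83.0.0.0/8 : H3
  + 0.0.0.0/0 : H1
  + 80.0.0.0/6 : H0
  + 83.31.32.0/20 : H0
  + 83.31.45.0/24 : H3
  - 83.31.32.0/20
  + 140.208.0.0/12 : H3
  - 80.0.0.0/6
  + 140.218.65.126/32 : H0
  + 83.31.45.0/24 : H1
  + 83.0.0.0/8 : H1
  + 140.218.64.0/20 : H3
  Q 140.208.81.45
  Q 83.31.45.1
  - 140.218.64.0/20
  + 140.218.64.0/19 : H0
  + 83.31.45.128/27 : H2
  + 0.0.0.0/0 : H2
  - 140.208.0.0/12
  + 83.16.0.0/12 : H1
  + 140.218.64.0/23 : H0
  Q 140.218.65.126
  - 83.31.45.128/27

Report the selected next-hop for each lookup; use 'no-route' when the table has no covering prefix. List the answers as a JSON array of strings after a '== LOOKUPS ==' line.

Process each operation:
  + 83.31.45.144/28 (H0) depth=28
  + 83.31.45.144/28 (H1) depth=28
  lookup 83.31.45.148: bits 0101001100011111001011011001 walk d0:-→d1:-→d2:-→d3:-→d4:-→d5:-→d6:-→d7:-→d8:-→d9:-→d10:-→d11:-→d12:-→d13:-→d14:-→d15:-→d16:-→d17:-→d18:-→d19:-→d20:-→d21:-→d22:-→d23:-→d24:-→d25:-→d26:-→d27:-→d28:H1 -> H1
  + 83.0.0.0/8 (H0) depth=8
  + 83.31.45.0/24 (H4) depth=24
  lookup 83.0.0.19: bits 01010011000 walk d0:-→d1:-→d2:-→d3:-→d4:-→d5:-→d6:-→d7:-→d8:H0→d9:-→d10:-→d11:- -> H0
  + 83.0.0.0/8 (H3) depth=8
  + 0.0.0.0/0 (H1) depth=0
  + 80.0.0.0/6 (H0) depth=6
  + 83.31.32.0/20 (H0) depth=20
  + 83.31.45.0/24 (H3) depth=24
  - 83.31.32.0/20 clear@20
  + 140.208.0.0/12 (H3) depth=12
  - 80.0.0.0/6 clear@6
  + 140.218.65.126/32 (H0) depth=32
  + 83.31.45.0/24 (H1) depth=24
  + 83.0.0.0/8 (H1) depth=8
  + 140.218.64.0/20 (H3) depth=20
  lookup 140.208.81.45: bits 100011001101 walk d0:H1→d1:-→d2:-→d3:-→d4:-→d5:-→d6:-→d7:-→d8:-→d9:-→d10:-→d11:-→d12:H3 -> H3
  lookup 83.31.45.1: bits 010100110001111100101101 walk d0:H1→d1:-→d2:-→d3:-→d4:-→d5:-→d6:-→d7:-→d8:H1→d9:-→d10:-→d11:-→d12:-→d13:-→d14:-→d15:-→d16:-→d17:-→d18:-→d19:-→d20:-→d21:-→d22:-→d23:-→d24:H1 -> H1
  - 140.218.64.0/20 clear@20
  + 140.218.64.0/19 (H0) depth=19
  + 83.31.45.128/27 (H2) depth=27
  + 0.0.0.0/0 (H2) depth=0
  - 140.208.0.0/12 clear@12
  + 83.16.0.0/12 (H1) depth=12
  + 140.218.64.0/23 (H0) depth=23
  lookup 140.218.65.126: bits 10001100110110100100000101111110 walk d0:H2→d1:-→d2:-→d3:-→d4:-→d5:-→d6:-→d7:-→d8:-→d9:-→d10:-→d11:-→d12:-→d13:-→d14:-→d15:-→d16:-→d17:-→d18:-→d19:H0→d20:-→d21:-→d22:-→d23:H0→d24:-→d25:-→d26:-→d27:-→d28:-→d29:-→d30:-→d31:-→d32:H0 -> H0
  - 83.31.45.128/27 clear@27

== LOOKUPS ==
["H1","H0","H3","H1","H0"]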